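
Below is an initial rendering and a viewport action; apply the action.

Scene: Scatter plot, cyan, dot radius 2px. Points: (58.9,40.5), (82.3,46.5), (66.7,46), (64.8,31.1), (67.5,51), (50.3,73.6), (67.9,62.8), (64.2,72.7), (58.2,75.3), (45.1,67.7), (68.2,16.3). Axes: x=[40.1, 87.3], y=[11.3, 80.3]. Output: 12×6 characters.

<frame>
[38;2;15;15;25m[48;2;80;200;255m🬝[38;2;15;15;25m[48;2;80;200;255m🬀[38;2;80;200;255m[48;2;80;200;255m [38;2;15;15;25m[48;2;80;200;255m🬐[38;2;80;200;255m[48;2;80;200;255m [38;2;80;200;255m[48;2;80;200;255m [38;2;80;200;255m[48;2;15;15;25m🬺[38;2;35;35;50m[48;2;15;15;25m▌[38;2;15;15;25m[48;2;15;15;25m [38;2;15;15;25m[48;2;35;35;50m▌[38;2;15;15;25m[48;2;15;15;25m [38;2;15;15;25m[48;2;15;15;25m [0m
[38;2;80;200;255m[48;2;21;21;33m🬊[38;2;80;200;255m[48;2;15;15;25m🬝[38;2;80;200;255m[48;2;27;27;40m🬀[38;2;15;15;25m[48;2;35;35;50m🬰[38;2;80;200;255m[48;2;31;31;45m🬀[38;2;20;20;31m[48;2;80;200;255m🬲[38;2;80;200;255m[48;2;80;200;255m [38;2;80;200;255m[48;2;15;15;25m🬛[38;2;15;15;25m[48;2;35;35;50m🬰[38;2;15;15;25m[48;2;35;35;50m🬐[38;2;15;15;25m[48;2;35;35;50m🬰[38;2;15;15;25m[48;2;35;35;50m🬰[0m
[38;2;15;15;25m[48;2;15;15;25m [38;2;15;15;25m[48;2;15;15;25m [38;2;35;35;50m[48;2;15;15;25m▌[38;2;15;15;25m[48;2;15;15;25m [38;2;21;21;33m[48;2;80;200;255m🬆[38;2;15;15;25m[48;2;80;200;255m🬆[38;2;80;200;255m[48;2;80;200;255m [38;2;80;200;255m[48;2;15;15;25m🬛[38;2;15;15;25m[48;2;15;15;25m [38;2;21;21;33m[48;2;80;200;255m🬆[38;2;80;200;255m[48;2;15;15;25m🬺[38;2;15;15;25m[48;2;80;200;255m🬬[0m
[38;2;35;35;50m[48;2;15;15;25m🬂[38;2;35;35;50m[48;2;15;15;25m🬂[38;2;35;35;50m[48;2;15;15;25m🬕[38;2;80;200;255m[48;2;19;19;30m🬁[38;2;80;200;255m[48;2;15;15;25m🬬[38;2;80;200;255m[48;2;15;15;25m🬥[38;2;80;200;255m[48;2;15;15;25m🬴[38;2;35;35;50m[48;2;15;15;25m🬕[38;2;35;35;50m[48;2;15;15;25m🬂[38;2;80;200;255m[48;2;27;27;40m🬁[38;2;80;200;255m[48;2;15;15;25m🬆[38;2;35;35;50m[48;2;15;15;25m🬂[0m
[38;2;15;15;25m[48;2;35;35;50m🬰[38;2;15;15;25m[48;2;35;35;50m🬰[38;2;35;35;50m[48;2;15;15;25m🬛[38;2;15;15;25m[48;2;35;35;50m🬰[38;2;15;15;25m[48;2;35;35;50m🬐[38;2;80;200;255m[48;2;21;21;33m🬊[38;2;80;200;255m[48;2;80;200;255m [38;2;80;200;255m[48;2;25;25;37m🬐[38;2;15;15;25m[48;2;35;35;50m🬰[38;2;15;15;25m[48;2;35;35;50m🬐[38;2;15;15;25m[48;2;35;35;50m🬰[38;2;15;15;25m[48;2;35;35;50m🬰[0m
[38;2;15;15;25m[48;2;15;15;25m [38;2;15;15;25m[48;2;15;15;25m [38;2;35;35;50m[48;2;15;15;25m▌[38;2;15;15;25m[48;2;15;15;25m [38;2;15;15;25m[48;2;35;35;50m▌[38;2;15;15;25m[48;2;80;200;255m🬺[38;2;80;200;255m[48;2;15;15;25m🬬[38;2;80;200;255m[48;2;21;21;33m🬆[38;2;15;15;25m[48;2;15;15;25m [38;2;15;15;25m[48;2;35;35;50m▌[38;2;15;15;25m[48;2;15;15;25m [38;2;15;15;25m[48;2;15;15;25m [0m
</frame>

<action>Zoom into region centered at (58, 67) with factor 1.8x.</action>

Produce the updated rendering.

<frame>
[38;2;15;15;25m[48;2;15;15;25m [38;2;15;15;25m[48;2;15;15;25m [38;2;35;35;50m[48;2;15;15;25m▌[38;2;15;15;25m[48;2;15;15;25m [38;2;15;15;25m[48;2;35;35;50m▌[38;2;15;15;25m[48;2;80;200;255m🬝[38;2;15;15;25m[48;2;15;15;25m [38;2;35;35;50m[48;2;15;15;25m▌[38;2;15;15;25m[48;2;15;15;25m [38;2;15;15;25m[48;2;35;35;50m▌[38;2;15;15;25m[48;2;15;15;25m [38;2;15;15;25m[48;2;15;15;25m [0m
[38;2;15;15;25m[48;2;35;35;50m🬰[38;2;21;21;33m[48;2;80;200;255m🬆[38;2;80;200;255m[48;2;15;15;25m🬺[38;2;23;23;35m[48;2;80;200;255m🬬[38;2;27;27;40m[48;2;80;200;255m🬴[38;2;80;200;255m[48;2;80;200;255m [38;2;80;200;255m[48;2;15;15;25m🬛[38;2;28;28;41m[48;2;80;200;255m🬆[38;2;80;200;255m[48;2;15;15;25m🬺[38;2;31;31;45m[48;2;80;200;255m🬬[38;2;15;15;25m[48;2;35;35;50m🬰[38;2;15;15;25m[48;2;35;35;50m🬰[0m
[38;2;80;200;255m[48;2;15;15;25m🬺[38;2;15;15;25m[48;2;80;200;255m🬪[38;2;80;200;255m[48;2;21;21;33m🬆[38;2;15;15;25m[48;2;15;15;25m [38;2;15;15;25m[48;2;35;35;50m▌[38;2;15;15;25m[48;2;80;200;255m🬺[38;2;15;15;25m[48;2;15;15;25m [38;2;80;200;255m[48;2;27;27;40m🬁[38;2;80;200;255m[48;2;15;15;25m🬆[38;2;15;15;25m[48;2;35;35;50m▌[38;2;15;15;25m[48;2;80;200;255m🬬[38;2;15;15;25m[48;2;15;15;25m [0m
[38;2;80;200;255m[48;2;15;15;25m🬆[38;2;35;35;50m[48;2;15;15;25m🬂[38;2;35;35;50m[48;2;15;15;25m🬕[38;2;35;35;50m[48;2;15;15;25m🬂[38;2;35;35;50m[48;2;15;15;25m🬨[38;2;35;35;50m[48;2;15;15;25m🬂[38;2;35;35;50m[48;2;15;15;25m🬂[38;2;35;35;50m[48;2;15;15;25m🬕[38;2;35;35;50m[48;2;15;15;25m🬂[38;2;80;200;255m[48;2;25;25;37m🬫[38;2;80;200;255m[48;2;80;200;255m [38;2;80;200;255m[48;2;23;23;35m🬃[0m
[38;2;15;15;25m[48;2;35;35;50m🬰[38;2;15;15;25m[48;2;35;35;50m🬰[38;2;35;35;50m[48;2;15;15;25m🬛[38;2;15;15;25m[48;2;35;35;50m🬰[38;2;15;15;25m[48;2;35;35;50m🬐[38;2;15;15;25m[48;2;35;35;50m🬰[38;2;15;15;25m[48;2;35;35;50m🬰[38;2;35;35;50m[48;2;15;15;25m🬛[38;2;15;15;25m[48;2;35;35;50m🬰[38;2;28;28;41m[48;2;80;200;255m🬆[38;2;80;200;255m[48;2;25;25;37m🬐[38;2;15;15;25m[48;2;35;35;50m🬰[0m
[38;2;15;15;25m[48;2;15;15;25m [38;2;15;15;25m[48;2;15;15;25m [38;2;35;35;50m[48;2;15;15;25m▌[38;2;15;15;25m[48;2;15;15;25m [38;2;15;15;25m[48;2;35;35;50m▌[38;2;15;15;25m[48;2;15;15;25m [38;2;15;15;25m[48;2;15;15;25m [38;2;35;35;50m[48;2;15;15;25m▌[38;2;15;15;25m[48;2;80;200;255m🬛[38;2;80;200;255m[48;2;80;200;255m [38;2;80;200;255m[48;2;15;15;25m🬴[38;2;15;15;25m[48;2;15;15;25m [0m
</frame>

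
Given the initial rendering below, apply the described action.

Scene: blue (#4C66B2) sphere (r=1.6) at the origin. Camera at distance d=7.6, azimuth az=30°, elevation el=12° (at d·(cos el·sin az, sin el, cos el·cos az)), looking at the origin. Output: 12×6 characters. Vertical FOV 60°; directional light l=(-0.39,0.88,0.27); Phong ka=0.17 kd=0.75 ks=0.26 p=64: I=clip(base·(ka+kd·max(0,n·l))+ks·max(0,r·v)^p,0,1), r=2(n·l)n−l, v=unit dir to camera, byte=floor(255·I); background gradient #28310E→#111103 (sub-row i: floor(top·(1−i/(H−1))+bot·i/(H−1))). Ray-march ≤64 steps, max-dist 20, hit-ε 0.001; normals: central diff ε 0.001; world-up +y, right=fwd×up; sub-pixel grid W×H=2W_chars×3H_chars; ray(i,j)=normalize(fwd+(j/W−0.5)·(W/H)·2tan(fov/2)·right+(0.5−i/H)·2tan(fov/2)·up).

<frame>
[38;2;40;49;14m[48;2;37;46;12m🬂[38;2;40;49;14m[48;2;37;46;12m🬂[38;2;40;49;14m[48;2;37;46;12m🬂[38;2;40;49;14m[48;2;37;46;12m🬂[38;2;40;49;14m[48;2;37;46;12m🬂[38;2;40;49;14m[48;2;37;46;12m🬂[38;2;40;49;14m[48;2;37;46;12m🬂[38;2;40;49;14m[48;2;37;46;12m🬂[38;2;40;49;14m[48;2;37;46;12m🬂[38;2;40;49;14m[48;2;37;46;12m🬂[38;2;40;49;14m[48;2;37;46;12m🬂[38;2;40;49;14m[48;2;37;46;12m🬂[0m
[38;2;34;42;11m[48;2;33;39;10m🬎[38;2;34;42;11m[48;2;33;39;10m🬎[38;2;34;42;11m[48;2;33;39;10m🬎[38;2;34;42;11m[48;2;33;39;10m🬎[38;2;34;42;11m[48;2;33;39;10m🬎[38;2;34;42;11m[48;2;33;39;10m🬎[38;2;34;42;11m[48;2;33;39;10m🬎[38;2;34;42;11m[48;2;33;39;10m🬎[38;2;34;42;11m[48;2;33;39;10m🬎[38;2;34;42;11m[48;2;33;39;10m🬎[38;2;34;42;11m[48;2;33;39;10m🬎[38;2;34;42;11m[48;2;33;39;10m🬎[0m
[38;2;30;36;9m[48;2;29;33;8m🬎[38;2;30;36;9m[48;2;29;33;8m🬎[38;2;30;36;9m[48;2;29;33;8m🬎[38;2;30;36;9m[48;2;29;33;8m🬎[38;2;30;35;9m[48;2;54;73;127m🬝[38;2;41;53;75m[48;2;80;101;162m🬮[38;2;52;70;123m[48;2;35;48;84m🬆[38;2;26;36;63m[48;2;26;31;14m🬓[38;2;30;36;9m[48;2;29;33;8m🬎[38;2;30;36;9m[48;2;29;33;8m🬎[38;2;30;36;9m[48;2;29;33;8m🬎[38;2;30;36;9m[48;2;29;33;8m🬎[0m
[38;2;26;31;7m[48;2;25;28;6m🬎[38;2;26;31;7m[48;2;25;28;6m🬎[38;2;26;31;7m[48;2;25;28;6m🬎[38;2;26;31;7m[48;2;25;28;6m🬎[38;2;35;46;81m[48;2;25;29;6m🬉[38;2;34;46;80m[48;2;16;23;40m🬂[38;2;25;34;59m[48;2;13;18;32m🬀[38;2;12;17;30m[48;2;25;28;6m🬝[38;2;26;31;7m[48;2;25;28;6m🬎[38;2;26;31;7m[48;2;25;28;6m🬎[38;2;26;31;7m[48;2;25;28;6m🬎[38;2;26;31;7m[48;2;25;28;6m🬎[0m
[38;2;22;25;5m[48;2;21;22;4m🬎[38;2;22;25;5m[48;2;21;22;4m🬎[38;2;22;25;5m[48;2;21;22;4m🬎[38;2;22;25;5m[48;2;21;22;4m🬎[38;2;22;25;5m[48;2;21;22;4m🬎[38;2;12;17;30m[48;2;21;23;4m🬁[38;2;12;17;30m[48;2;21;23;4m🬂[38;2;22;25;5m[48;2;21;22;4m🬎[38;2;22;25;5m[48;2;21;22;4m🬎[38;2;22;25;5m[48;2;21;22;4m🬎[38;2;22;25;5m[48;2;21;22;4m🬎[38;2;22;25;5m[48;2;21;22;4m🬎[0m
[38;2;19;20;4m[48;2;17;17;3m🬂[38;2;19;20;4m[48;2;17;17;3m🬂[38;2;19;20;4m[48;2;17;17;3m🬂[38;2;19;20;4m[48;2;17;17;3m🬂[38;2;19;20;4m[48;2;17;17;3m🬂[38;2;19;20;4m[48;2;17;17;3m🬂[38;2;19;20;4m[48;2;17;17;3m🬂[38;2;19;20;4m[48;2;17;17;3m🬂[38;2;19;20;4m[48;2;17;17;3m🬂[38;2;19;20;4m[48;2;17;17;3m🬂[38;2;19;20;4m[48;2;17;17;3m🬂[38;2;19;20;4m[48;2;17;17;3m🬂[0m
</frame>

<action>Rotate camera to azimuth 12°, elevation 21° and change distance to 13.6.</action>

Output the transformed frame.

<frame>
[38;2;40;49;14m[48;2;37;46;12m🬂[38;2;40;49;14m[48;2;37;46;12m🬂[38;2;40;49;14m[48;2;37;46;12m🬂[38;2;40;49;14m[48;2;37;46;12m🬂[38;2;40;49;14m[48;2;37;46;12m🬂[38;2;40;49;14m[48;2;37;46;12m🬂[38;2;40;49;14m[48;2;37;46;12m🬂[38;2;40;49;14m[48;2;37;46;12m🬂[38;2;40;49;14m[48;2;37;46;12m🬂[38;2;40;49;14m[48;2;37;46;12m🬂[38;2;40;49;14m[48;2;37;46;12m🬂[38;2;40;49;14m[48;2;37;46;12m🬂[0m
[38;2;34;42;11m[48;2;33;39;10m🬎[38;2;34;42;11m[48;2;33;39;10m🬎[38;2;34;42;11m[48;2;33;39;10m🬎[38;2;34;42;11m[48;2;33;39;10m🬎[38;2;34;42;11m[48;2;33;39;10m🬎[38;2;34;42;11m[48;2;33;39;10m🬎[38;2;34;42;11m[48;2;33;39;10m🬎[38;2;34;42;11m[48;2;33;39;10m🬎[38;2;34;42;11m[48;2;33;39;10m🬎[38;2;34;42;11m[48;2;33;39;10m🬎[38;2;34;42;11m[48;2;33;39;10m🬎[38;2;34;42;11m[48;2;33;39;10m🬎[0m
[38;2;30;36;9m[48;2;29;33;8m🬎[38;2;30;36;9m[48;2;29;33;8m🬎[38;2;30;36;9m[48;2;29;33;8m🬎[38;2;30;36;9m[48;2;29;33;8m🬎[38;2;30;36;9m[48;2;29;33;8m🬎[38;2;30;35;9m[48;2;66;89;155m🬝[38;2;30;36;9m[48;2;49;66;116m🬎[38;2;30;36;9m[48;2;29;33;8m🬎[38;2;30;36;9m[48;2;29;33;8m🬎[38;2;30;36;9m[48;2;29;33;8m🬎[38;2;30;36;9m[48;2;29;33;8m🬎[38;2;30;36;9m[48;2;29;33;8m🬎[0m
[38;2;26;31;7m[48;2;25;28;6m🬎[38;2;26;31;7m[48;2;25;28;6m🬎[38;2;26;31;7m[48;2;25;28;6m🬎[38;2;26;31;7m[48;2;25;28;6m🬎[38;2;26;31;7m[48;2;25;28;6m🬎[38;2;49;66;115m[48;2;25;29;16m🬁[38;2;32;43;76m[48;2;19;23;19m🬂[38;2;26;31;7m[48;2;25;28;6m🬎[38;2;26;31;7m[48;2;25;28;6m🬎[38;2;26;31;7m[48;2;25;28;6m🬎[38;2;26;31;7m[48;2;25;28;6m🬎[38;2;26;31;7m[48;2;25;28;6m🬎[0m
[38;2;22;25;5m[48;2;21;22;4m🬎[38;2;22;25;5m[48;2;21;22;4m🬎[38;2;22;25;5m[48;2;21;22;4m🬎[38;2;22;25;5m[48;2;21;22;4m🬎[38;2;22;25;5m[48;2;21;22;4m🬎[38;2;22;25;5m[48;2;21;22;4m🬎[38;2;22;25;5m[48;2;21;22;4m🬎[38;2;22;25;5m[48;2;21;22;4m🬎[38;2;22;25;5m[48;2;21;22;4m🬎[38;2;22;25;5m[48;2;21;22;4m🬎[38;2;22;25;5m[48;2;21;22;4m🬎[38;2;22;25;5m[48;2;21;22;4m🬎[0m
[38;2;19;20;4m[48;2;17;17;3m🬂[38;2;19;20;4m[48;2;17;17;3m🬂[38;2;19;20;4m[48;2;17;17;3m🬂[38;2;19;20;4m[48;2;17;17;3m🬂[38;2;19;20;4m[48;2;17;17;3m🬂[38;2;19;20;4m[48;2;17;17;3m🬂[38;2;19;20;4m[48;2;17;17;3m🬂[38;2;19;20;4m[48;2;17;17;3m🬂[38;2;19;20;4m[48;2;17;17;3m🬂[38;2;19;20;4m[48;2;17;17;3m🬂[38;2;19;20;4m[48;2;17;17;3m🬂[38;2;19;20;4m[48;2;17;17;3m🬂[0m
</frame>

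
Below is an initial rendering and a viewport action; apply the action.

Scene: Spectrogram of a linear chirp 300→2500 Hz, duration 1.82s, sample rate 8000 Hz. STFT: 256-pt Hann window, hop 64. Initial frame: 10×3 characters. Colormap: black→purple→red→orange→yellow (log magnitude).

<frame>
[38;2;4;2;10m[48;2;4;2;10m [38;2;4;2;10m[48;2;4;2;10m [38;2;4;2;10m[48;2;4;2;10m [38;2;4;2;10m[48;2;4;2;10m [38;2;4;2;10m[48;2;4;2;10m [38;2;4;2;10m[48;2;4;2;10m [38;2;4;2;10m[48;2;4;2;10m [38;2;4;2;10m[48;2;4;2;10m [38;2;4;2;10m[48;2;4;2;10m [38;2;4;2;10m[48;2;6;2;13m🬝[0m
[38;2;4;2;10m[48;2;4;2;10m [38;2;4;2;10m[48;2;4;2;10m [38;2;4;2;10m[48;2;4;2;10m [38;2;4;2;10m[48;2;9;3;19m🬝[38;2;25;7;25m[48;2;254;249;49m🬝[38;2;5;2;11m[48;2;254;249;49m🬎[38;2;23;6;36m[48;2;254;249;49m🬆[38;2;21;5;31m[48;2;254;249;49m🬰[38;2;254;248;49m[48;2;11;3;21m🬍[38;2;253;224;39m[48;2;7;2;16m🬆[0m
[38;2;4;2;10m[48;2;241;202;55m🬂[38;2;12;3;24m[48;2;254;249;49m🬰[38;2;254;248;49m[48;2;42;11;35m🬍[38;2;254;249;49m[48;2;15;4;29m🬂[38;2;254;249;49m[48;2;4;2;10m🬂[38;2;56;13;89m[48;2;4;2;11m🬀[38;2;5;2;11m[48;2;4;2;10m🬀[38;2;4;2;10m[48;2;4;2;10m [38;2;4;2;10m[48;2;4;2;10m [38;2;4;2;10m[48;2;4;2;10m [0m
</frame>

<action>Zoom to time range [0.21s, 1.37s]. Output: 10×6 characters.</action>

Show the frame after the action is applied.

<frame>
[38;2;4;2;10m[48;2;4;2;10m [38;2;4;2;10m[48;2;4;2;10m [38;2;4;2;10m[48;2;4;2;10m [38;2;4;2;10m[48;2;4;2;10m [38;2;4;2;10m[48;2;4;2;10m [38;2;4;2;10m[48;2;4;2;10m [38;2;4;2;10m[48;2;4;2;10m [38;2;4;2;10m[48;2;4;2;10m [38;2;4;2;10m[48;2;4;2;10m [38;2;4;2;10m[48;2;4;2;10m [0m
[38;2;4;2;10m[48;2;4;2;10m [38;2;4;2;10m[48;2;4;2;10m [38;2;4;2;10m[48;2;4;2;10m [38;2;4;2;10m[48;2;4;2;10m [38;2;4;2;10m[48;2;4;2;10m [38;2;4;2;10m[48;2;4;2;10m [38;2;4;2;10m[48;2;4;2;10m [38;2;4;2;10m[48;2;4;2;10m [38;2;4;2;10m[48;2;4;2;10m [38;2;4;2;10m[48;2;4;2;10m [0m
[38;2;4;2;10m[48;2;4;2;10m [38;2;4;2;10m[48;2;4;2;10m [38;2;4;2;10m[48;2;4;2;10m [38;2;4;2;10m[48;2;4;2;10m [38;2;4;2;10m[48;2;4;2;10m [38;2;4;2;10m[48;2;4;2;10m [38;2;4;2;10m[48;2;4;2;10m [38;2;4;2;10m[48;2;4;2;10m [38;2;4;2;10m[48;2;6;2;13m🬝[38;2;5;2;12m[48;2;91;22;87m🬝[0m
[38;2;4;2;10m[48;2;4;2;10m [38;2;4;2;10m[48;2;4;2;10m [38;2;4;2;10m[48;2;4;2;10m [38;2;4;2;10m[48;2;6;2;13m🬝[38;2;5;2;12m[48;2;28;7;50m🬝[38;2;5;2;11m[48;2;252;209;32m🬎[38;2;8;2;18m[48;2;239;189;54m🬆[38;2;62;16;41m[48;2;254;249;49m🬡[38;2;254;249;49m[48;2;43;11;42m🬍[38;2;250;211;39m[48;2;11;3;23m🬆[0m
[38;2;39;10;25m[48;2;254;249;49m🬝[38;2;29;7;34m[48;2;254;249;49m🬎[38;2;7;2;16m[48;2;253;227;40m🬂[38;2;253;241;46m[48;2;24;6;44m🬍[38;2;253;240;45m[48;2;14;4;28m🬆[38;2;254;249;49m[48;2;5;2;13m🬂[38;2;91;22;87m[48;2;6;2;14m🬀[38;2;7;2;15m[48;2;4;2;10m🬀[38;2;4;2;11m[48;2;4;2;10m🬀[38;2;4;2;10m[48;2;4;2;10m [0m
[38;2;254;249;49m[48;2;7;2;15m🬂[38;2;206;64;70m[48;2;6;2;14m🬀[38;2;7;2;15m[48;2;4;2;10m🬀[38;2;4;2;11m[48;2;4;2;10m🬀[38;2;4;2;10m[48;2;4;2;10m [38;2;4;2;10m[48;2;4;2;10m [38;2;4;2;10m[48;2;4;2;10m [38;2;4;2;10m[48;2;4;2;10m [38;2;4;2;10m[48;2;4;2;10m [38;2;4;2;10m[48;2;4;2;10m [0m
</frame>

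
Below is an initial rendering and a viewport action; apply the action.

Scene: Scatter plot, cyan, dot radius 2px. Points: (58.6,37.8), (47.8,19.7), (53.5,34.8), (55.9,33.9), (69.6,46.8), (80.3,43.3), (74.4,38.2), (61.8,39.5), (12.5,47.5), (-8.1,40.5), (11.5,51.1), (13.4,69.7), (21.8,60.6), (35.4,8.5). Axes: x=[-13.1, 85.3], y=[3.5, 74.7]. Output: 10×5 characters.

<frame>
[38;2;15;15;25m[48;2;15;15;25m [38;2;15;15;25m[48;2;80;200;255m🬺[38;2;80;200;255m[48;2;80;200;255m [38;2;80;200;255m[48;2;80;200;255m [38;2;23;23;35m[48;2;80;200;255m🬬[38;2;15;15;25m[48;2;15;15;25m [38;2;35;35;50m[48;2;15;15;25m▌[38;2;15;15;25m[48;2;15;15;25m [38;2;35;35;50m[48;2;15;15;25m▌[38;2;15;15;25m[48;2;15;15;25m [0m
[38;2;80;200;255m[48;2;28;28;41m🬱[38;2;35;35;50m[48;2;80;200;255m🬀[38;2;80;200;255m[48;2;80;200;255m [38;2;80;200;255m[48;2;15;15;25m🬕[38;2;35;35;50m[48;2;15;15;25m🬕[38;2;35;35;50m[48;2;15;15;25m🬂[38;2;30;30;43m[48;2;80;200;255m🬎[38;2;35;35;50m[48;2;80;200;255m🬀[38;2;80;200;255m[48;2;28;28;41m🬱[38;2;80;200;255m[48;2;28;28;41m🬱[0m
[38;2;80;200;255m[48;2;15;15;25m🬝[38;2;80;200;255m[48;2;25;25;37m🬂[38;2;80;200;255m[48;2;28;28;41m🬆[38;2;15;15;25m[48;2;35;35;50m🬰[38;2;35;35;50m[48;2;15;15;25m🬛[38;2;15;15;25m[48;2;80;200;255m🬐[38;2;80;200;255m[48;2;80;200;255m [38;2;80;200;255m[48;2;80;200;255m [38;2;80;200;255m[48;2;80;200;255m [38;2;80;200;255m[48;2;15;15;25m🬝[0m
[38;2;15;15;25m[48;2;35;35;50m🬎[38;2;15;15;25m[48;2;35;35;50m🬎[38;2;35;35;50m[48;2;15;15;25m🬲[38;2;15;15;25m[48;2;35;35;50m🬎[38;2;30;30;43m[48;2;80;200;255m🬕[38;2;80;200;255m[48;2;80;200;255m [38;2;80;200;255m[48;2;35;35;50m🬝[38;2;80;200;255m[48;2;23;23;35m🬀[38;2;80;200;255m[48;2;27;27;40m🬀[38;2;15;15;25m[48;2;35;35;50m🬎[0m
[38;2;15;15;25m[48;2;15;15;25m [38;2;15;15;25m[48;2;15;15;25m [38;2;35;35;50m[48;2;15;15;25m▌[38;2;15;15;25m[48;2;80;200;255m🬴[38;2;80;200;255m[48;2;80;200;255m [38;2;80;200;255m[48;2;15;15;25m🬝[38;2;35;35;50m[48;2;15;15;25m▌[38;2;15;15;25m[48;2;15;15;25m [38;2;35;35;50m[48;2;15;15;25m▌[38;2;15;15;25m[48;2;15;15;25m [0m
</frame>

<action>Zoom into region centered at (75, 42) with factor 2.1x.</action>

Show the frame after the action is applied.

<frame>
[38;2;15;15;25m[48;2;15;15;25m [38;2;15;15;25m[48;2;15;15;25m [38;2;35;35;50m[48;2;15;15;25m▌[38;2;15;15;25m[48;2;15;15;25m [38;2;35;35;50m[48;2;15;15;25m▌[38;2;15;15;25m[48;2;15;15;25m [38;2;35;35;50m[48;2;15;15;25m▌[38;2;15;15;25m[48;2;15;15;25m [38;2;35;35;50m[48;2;15;15;25m▌[38;2;15;15;25m[48;2;15;15;25m [0m
[38;2;35;35;50m[48;2;15;15;25m🬂[38;2;35;35;50m[48;2;15;15;25m🬂[38;2;31;31;45m[48;2;80;200;255m🬝[38;2;35;35;50m[48;2;80;200;255m🬀[38;2;80;200;255m[48;2;28;28;41m🬱[38;2;28;28;41m[48;2;80;200;255m🬆[38;2;27;27;40m[48;2;80;200;255m🬬[38;2;35;35;50m[48;2;15;15;25m🬂[38;2;35;35;50m[48;2;15;15;25m🬕[38;2;35;35;50m[48;2;15;15;25m🬂[0m
[38;2;15;15;25m[48;2;80;200;255m🬂[38;2;80;200;255m[48;2;15;15;25m🬺[38;2;80;200;255m[48;2;15;15;25m🬺[38;2;80;200;255m[48;2;35;35;50m🬸[38;2;80;200;255m[48;2;80;200;255m [38;2;80;200;255m[48;2;80;200;255m [38;2;80;200;255m[48;2;28;28;41m🬆[38;2;15;15;25m[48;2;35;35;50m🬰[38;2;35;35;50m[48;2;15;15;25m🬛[38;2;15;15;25m[48;2;35;35;50m🬰[0m
[38;2;80;200;255m[48;2;80;200;255m [38;2;80;200;255m[48;2;35;35;50m🬝[38;2;80;200;255m[48;2;28;28;41m🬆[38;2;15;15;25m[48;2;35;35;50m🬎[38;2;80;200;255m[48;2;35;35;50m🬊[38;2;80;200;255m[48;2;23;23;35m🬀[38;2;35;35;50m[48;2;15;15;25m🬲[38;2;15;15;25m[48;2;35;35;50m🬎[38;2;35;35;50m[48;2;15;15;25m🬲[38;2;15;15;25m[48;2;35;35;50m🬎[0m
[38;2;15;15;25m[48;2;80;200;255m🬺[38;2;15;15;25m[48;2;15;15;25m [38;2;35;35;50m[48;2;15;15;25m▌[38;2;15;15;25m[48;2;15;15;25m [38;2;35;35;50m[48;2;15;15;25m▌[38;2;15;15;25m[48;2;15;15;25m [38;2;35;35;50m[48;2;15;15;25m▌[38;2;15;15;25m[48;2;15;15;25m [38;2;35;35;50m[48;2;15;15;25m▌[38;2;15;15;25m[48;2;15;15;25m [0m
</frame>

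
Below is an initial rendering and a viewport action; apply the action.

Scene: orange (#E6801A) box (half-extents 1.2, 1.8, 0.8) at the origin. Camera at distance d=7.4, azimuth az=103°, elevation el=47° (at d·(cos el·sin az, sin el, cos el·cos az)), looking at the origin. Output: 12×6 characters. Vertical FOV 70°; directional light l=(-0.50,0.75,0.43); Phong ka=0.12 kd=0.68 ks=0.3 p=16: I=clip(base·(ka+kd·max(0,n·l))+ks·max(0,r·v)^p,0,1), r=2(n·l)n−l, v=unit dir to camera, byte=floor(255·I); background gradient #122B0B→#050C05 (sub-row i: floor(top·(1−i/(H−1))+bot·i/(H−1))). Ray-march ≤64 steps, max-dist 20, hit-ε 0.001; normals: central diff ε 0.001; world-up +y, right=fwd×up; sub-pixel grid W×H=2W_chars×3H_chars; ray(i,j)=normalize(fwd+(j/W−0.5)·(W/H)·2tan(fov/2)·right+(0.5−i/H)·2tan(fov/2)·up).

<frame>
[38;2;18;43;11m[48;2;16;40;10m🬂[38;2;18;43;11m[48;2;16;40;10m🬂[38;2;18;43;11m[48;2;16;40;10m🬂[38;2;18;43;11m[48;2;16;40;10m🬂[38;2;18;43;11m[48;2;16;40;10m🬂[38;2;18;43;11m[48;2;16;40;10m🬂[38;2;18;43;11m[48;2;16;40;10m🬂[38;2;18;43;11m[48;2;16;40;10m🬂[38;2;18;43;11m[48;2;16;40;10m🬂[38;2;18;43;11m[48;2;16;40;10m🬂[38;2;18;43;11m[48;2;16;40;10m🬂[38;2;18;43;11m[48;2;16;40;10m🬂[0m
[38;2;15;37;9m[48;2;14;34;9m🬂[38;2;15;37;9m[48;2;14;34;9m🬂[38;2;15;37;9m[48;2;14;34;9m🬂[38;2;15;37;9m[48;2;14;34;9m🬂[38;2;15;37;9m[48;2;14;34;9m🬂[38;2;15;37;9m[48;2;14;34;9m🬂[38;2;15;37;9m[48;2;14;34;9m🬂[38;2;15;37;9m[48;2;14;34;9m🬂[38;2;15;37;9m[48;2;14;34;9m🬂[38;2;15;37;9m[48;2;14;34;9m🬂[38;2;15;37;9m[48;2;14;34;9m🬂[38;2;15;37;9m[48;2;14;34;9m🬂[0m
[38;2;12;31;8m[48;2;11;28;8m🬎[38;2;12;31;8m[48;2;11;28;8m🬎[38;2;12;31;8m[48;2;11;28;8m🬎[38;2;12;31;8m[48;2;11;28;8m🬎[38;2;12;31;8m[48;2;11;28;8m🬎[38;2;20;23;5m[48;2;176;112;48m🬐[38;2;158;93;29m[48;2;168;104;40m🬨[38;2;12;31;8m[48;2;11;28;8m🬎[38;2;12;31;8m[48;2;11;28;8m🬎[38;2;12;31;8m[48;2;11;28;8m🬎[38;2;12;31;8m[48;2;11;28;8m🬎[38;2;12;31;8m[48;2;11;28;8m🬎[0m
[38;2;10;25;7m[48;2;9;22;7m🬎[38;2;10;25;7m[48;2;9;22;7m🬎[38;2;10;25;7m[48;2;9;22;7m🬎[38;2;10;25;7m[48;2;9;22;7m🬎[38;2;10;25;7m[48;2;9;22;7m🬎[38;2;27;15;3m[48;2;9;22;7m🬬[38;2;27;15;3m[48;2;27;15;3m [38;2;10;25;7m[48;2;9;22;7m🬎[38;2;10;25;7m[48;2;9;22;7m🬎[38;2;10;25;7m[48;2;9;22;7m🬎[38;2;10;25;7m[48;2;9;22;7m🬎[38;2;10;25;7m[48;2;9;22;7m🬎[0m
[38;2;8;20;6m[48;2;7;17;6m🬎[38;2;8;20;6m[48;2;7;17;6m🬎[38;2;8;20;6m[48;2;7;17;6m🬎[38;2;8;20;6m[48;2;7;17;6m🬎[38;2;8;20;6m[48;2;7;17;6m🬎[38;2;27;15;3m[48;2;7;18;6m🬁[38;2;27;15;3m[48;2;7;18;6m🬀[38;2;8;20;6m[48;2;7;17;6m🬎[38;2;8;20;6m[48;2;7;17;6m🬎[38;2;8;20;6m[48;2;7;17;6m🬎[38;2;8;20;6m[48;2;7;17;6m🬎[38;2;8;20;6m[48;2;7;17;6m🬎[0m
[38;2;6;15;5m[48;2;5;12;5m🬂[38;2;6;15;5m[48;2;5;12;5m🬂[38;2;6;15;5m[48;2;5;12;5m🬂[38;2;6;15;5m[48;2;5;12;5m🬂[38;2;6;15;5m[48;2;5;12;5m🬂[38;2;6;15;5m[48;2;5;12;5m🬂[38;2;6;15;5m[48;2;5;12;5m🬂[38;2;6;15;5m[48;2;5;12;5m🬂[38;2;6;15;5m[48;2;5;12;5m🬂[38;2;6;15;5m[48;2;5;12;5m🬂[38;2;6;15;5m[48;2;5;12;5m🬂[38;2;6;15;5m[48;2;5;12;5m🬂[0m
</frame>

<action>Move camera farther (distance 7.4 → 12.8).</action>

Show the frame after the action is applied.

<frame>
[38;2;18;43;11m[48;2;16;40;10m🬂[38;2;18;43;11m[48;2;16;40;10m🬂[38;2;18;43;11m[48;2;16;40;10m🬂[38;2;18;43;11m[48;2;16;40;10m🬂[38;2;18;43;11m[48;2;16;40;10m🬂[38;2;18;43;11m[48;2;16;40;10m🬂[38;2;18;43;11m[48;2;16;40;10m🬂[38;2;18;43;11m[48;2;16;40;10m🬂[38;2;18;43;11m[48;2;16;40;10m🬂[38;2;18;43;11m[48;2;16;40;10m🬂[38;2;18;43;11m[48;2;16;40;10m🬂[38;2;18;43;11m[48;2;16;40;10m🬂[0m
[38;2;15;37;9m[48;2;14;34;9m🬂[38;2;15;37;9m[48;2;14;34;9m🬂[38;2;15;37;9m[48;2;14;34;9m🬂[38;2;15;37;9m[48;2;14;34;9m🬂[38;2;15;37;9m[48;2;14;34;9m🬂[38;2;15;37;9m[48;2;14;34;9m🬂[38;2;15;37;9m[48;2;14;34;9m🬂[38;2;15;37;9m[48;2;14;34;9m🬂[38;2;15;37;9m[48;2;14;34;9m🬂[38;2;15;37;9m[48;2;14;34;9m🬂[38;2;15;37;9m[48;2;14;34;9m🬂[38;2;15;37;9m[48;2;14;34;9m🬂[0m
[38;2;12;31;8m[48;2;11;28;8m🬎[38;2;12;31;8m[48;2;11;28;8m🬎[38;2;12;31;8m[48;2;11;28;8m🬎[38;2;12;31;8m[48;2;11;28;8m🬎[38;2;12;31;8m[48;2;11;28;8m🬎[38;2;12;30;8m[48;2;183;119;55m🬝[38;2;17;26;6m[48;2;165;100;36m🬡[38;2;12;31;8m[48;2;11;28;8m🬎[38;2;12;31;8m[48;2;11;28;8m🬎[38;2;12;31;8m[48;2;11;28;8m🬎[38;2;12;31;8m[48;2;11;28;8m🬎[38;2;12;31;8m[48;2;11;28;8m🬎[0m
[38;2;10;25;7m[48;2;9;22;7m🬎[38;2;10;25;7m[48;2;9;22;7m🬎[38;2;10;25;7m[48;2;9;22;7m🬎[38;2;10;25;7m[48;2;9;22;7m🬎[38;2;10;25;7m[48;2;9;22;7m🬎[38;2;9;23;7m[48;2;27;15;3m🬲[38;2;27;15;3m[48;2;10;24;7m▌[38;2;10;25;7m[48;2;9;22;7m🬎[38;2;10;25;7m[48;2;9;22;7m🬎[38;2;10;25;7m[48;2;9;22;7m🬎[38;2;10;25;7m[48;2;9;22;7m🬎[38;2;10;25;7m[48;2;9;22;7m🬎[0m
[38;2;8;20;6m[48;2;7;17;6m🬎[38;2;8;20;6m[48;2;7;17;6m🬎[38;2;8;20;6m[48;2;7;17;6m🬎[38;2;8;20;6m[48;2;7;17;6m🬎[38;2;8;20;6m[48;2;7;17;6m🬎[38;2;8;20;6m[48;2;7;17;6m🬎[38;2;8;20;6m[48;2;7;17;6m🬎[38;2;8;20;6m[48;2;7;17;6m🬎[38;2;8;20;6m[48;2;7;17;6m🬎[38;2;8;20;6m[48;2;7;17;6m🬎[38;2;8;20;6m[48;2;7;17;6m🬎[38;2;8;20;6m[48;2;7;17;6m🬎[0m
[38;2;6;15;5m[48;2;5;12;5m🬂[38;2;6;15;5m[48;2;5;12;5m🬂[38;2;6;15;5m[48;2;5;12;5m🬂[38;2;6;15;5m[48;2;5;12;5m🬂[38;2;6;15;5m[48;2;5;12;5m🬂[38;2;6;15;5m[48;2;5;12;5m🬂[38;2;6;15;5m[48;2;5;12;5m🬂[38;2;6;15;5m[48;2;5;12;5m🬂[38;2;6;15;5m[48;2;5;12;5m🬂[38;2;6;15;5m[48;2;5;12;5m🬂[38;2;6;15;5m[48;2;5;12;5m🬂[38;2;6;15;5m[48;2;5;12;5m🬂[0m
</frame>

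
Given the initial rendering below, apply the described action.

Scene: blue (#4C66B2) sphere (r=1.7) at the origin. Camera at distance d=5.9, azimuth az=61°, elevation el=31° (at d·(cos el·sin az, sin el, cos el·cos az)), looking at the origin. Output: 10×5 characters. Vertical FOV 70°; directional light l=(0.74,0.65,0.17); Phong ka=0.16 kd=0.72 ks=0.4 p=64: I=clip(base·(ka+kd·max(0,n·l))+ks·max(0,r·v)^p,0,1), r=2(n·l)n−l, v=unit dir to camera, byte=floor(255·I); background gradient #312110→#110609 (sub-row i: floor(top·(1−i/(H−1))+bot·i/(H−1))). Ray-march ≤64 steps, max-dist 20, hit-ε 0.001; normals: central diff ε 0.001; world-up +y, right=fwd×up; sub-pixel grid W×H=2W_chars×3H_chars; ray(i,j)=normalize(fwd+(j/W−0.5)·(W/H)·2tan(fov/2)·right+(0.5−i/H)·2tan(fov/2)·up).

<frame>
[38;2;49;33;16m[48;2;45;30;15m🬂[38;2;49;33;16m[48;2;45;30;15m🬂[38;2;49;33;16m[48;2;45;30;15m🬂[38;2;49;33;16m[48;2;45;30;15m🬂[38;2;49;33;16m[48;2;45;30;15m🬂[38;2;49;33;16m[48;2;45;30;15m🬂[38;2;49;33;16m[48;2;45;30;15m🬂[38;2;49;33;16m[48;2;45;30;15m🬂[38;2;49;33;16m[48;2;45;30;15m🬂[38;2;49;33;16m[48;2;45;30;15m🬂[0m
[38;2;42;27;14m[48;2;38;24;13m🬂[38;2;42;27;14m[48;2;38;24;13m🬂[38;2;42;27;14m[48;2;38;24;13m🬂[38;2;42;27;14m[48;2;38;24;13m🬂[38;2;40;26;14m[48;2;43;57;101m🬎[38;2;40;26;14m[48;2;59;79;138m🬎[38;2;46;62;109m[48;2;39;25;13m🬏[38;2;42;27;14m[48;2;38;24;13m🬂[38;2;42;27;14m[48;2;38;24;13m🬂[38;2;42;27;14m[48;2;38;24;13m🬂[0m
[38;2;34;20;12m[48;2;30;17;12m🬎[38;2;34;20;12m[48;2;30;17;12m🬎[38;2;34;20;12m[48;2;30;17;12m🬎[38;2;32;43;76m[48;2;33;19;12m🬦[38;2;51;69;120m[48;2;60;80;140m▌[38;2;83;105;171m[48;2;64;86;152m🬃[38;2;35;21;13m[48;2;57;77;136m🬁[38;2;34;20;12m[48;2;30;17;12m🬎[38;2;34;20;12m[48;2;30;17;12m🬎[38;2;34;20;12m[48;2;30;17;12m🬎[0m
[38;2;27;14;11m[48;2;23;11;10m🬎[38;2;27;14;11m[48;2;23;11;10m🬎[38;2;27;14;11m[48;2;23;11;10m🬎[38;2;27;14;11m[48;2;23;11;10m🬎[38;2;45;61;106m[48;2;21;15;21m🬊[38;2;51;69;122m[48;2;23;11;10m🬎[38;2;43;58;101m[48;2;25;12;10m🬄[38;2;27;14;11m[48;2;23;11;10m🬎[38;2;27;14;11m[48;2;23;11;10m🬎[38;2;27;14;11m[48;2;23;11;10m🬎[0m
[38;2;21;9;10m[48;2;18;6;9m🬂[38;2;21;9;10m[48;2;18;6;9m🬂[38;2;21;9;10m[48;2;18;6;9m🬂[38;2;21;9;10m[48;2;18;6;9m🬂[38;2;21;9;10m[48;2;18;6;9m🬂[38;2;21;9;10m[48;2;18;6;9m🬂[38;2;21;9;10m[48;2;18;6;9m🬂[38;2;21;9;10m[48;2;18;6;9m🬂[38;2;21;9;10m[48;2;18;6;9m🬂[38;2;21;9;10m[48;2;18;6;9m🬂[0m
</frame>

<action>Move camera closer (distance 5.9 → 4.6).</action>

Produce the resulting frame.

<frame>
[38;2;49;33;16m[48;2;45;30;15m🬂[38;2;49;33;16m[48;2;45;30;15m🬂[38;2;49;33;16m[48;2;45;30;15m🬂[38;2;49;33;16m[48;2;45;30;15m🬂[38;2;49;33;16m[48;2;45;30;15m🬂[38;2;49;33;16m[48;2;45;30;15m🬂[38;2;49;33;16m[48;2;45;30;15m🬂[38;2;49;33;16m[48;2;45;30;15m🬂[38;2;49;33;16m[48;2;45;30;15m🬂[38;2;49;33;16m[48;2;45;30;15m🬂[0m
[38;2;42;27;14m[48;2;38;24;13m🬂[38;2;42;27;14m[48;2;38;24;13m🬂[38;2;42;27;14m[48;2;38;24;13m🬂[38;2;39;25;13m[48;2;45;61;106m🬝[38;2;42;27;14m[48;2;54;73;128m🬂[38;2;42;27;14m[48;2;61;82;144m🬂[38;2;41;26;14m[48;2;59;79;139m🬊[38;2;42;27;14m[48;2;38;24;13m🬂[38;2;42;27;14m[48;2;38;24;13m🬂[38;2;42;27;14m[48;2;38;24;13m🬂[0m
[38;2;34;20;12m[48;2;30;17;12m🬎[38;2;34;20;12m[48;2;30;17;12m🬎[38;2;34;20;12m[48;2;30;17;12m🬎[38;2;35;21;13m[48;2;44;59;104m🬀[38;2;61;83;145m[48;2;57;77;135m▐[38;2;90;112;178m[48;2;64;87;152m🬋[38;2;65;87;153m[48;2;62;84;147m▌[38;2;53;71;125m[48;2;33;19;12m🬓[38;2;34;20;12m[48;2;30;17;12m🬎[38;2;34;20;12m[48;2;30;17;12m🬎[0m
[38;2;27;14;11m[48;2;23;11;10m🬎[38;2;27;14;11m[48;2;23;11;10m🬎[38;2;27;14;11m[48;2;23;11;10m🬎[38;2;40;54;95m[48;2;25;12;10m🬉[38;2;52;70;123m[48;2;37;50;89m🬎[38;2;58;78;137m[48;2;46;62;109m🬎[38;2;52;71;124m[48;2;23;11;10m🬝[38;2;27;14;11m[48;2;23;11;10m🬎[38;2;27;14;11m[48;2;23;11;10m🬎[38;2;27;14;11m[48;2;23;11;10m🬎[0m
[38;2;21;9;10m[48;2;18;6;9m🬂[38;2;21;9;10m[48;2;18;6;9m🬂[38;2;21;9;10m[48;2;18;6;9m🬂[38;2;21;9;10m[48;2;18;6;9m🬂[38;2;21;9;10m[48;2;18;6;9m🬂[38;2;21;9;10m[48;2;18;6;9m🬂[38;2;21;9;10m[48;2;18;6;9m🬂[38;2;21;9;10m[48;2;18;6;9m🬂[38;2;21;9;10m[48;2;18;6;9m🬂[38;2;21;9;10m[48;2;18;6;9m🬂[0m
</frame>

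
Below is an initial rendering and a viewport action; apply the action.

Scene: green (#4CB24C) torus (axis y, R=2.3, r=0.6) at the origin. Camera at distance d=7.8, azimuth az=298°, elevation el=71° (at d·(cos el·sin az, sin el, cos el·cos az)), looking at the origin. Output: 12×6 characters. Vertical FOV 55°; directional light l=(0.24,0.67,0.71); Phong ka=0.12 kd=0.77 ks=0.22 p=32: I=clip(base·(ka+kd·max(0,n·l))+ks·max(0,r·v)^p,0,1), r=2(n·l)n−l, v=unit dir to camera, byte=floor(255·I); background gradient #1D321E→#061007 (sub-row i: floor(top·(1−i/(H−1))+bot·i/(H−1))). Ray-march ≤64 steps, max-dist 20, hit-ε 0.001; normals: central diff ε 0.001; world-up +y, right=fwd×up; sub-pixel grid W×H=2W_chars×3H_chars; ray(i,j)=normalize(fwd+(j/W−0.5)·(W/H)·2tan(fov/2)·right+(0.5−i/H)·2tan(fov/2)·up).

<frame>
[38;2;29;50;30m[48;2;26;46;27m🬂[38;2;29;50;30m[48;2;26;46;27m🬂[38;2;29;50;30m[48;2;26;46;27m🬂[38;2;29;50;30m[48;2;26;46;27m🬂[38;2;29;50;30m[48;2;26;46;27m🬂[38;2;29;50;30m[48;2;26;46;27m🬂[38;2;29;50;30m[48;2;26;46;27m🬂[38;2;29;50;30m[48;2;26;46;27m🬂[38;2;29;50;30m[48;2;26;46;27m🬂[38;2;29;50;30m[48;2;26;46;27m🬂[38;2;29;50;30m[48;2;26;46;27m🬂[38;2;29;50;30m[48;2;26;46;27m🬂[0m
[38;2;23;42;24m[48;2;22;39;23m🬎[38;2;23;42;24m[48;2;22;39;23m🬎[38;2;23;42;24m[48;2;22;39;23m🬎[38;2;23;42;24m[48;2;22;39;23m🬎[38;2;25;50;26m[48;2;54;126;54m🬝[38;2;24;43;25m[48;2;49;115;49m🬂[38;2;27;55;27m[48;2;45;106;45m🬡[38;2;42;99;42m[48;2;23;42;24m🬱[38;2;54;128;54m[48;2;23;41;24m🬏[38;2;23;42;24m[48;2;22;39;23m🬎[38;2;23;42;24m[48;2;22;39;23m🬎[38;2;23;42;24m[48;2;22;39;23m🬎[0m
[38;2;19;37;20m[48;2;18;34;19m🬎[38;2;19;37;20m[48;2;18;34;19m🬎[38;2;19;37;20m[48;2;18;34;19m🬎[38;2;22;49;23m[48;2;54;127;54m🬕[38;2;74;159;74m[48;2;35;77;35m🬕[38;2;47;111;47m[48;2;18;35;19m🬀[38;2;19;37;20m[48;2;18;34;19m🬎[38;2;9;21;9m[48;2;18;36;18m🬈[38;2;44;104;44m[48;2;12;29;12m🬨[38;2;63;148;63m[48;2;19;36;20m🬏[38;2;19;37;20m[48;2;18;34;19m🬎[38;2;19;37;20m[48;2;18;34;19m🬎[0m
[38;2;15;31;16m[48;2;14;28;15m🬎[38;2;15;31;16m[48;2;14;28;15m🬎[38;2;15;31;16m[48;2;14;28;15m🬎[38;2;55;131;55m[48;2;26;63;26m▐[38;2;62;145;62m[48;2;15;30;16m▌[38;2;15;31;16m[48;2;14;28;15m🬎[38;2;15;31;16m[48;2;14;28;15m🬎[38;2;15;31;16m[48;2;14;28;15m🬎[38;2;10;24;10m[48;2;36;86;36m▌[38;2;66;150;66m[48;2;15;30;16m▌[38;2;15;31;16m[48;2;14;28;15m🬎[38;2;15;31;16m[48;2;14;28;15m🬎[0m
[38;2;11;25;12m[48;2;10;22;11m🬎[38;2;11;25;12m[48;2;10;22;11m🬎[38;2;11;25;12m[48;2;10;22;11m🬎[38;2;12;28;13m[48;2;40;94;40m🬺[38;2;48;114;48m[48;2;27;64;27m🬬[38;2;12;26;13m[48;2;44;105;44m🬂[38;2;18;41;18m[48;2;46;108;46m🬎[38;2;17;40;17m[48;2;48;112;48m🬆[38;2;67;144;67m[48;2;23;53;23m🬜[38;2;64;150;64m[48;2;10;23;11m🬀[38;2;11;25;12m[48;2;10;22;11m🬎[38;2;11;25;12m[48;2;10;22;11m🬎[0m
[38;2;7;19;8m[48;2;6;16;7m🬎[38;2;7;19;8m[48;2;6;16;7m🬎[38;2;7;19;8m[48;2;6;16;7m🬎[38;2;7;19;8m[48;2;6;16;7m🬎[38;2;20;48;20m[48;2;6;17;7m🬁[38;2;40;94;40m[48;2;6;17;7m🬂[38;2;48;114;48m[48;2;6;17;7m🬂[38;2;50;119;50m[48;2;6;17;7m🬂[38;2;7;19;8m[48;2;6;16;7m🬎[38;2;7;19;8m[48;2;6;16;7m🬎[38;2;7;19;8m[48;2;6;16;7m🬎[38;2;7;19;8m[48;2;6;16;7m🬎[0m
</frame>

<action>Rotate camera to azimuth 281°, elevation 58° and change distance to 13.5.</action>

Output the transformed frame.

<frame>
[38;2;29;50;30m[48;2;26;46;27m🬂[38;2;29;50;30m[48;2;26;46;27m🬂[38;2;29;50;30m[48;2;26;46;27m🬂[38;2;29;50;30m[48;2;26;46;27m🬂[38;2;29;50;30m[48;2;26;46;27m🬂[38;2;29;50;30m[48;2;26;46;27m🬂[38;2;29;50;30m[48;2;26;46;27m🬂[38;2;29;50;30m[48;2;26;46;27m🬂[38;2;29;50;30m[48;2;26;46;27m🬂[38;2;29;50;30m[48;2;26;46;27m🬂[38;2;29;50;30m[48;2;26;46;27m🬂[38;2;29;50;30m[48;2;26;46;27m🬂[0m
[38;2;23;42;24m[48;2;22;39;23m🬎[38;2;23;42;24m[48;2;22;39;23m🬎[38;2;23;42;24m[48;2;22;39;23m🬎[38;2;23;42;24m[48;2;22;39;23m🬎[38;2;23;42;24m[48;2;22;39;23m🬎[38;2;23;42;24m[48;2;22;39;23m🬎[38;2;23;42;24m[48;2;22;39;23m🬎[38;2;23;42;24m[48;2;22;39;23m🬎[38;2;23;42;24m[48;2;22;39;23m🬎[38;2;23;42;24m[48;2;22;39;23m🬎[38;2;23;42;24m[48;2;22;39;23m🬎[38;2;23;42;24m[48;2;22;39;23m🬎[0m
[38;2;19;37;20m[48;2;18;34;19m🬎[38;2;19;37;20m[48;2;18;34;19m🬎[38;2;19;37;20m[48;2;18;34;19m🬎[38;2;19;37;20m[48;2;18;34;19m🬎[38;2;19;36;20m[48;2;43;102;43m🬝[38;2;52;122;52m[48;2;19;36;20m🬚[38;2;42;100;42m[48;2;18;39;19m🬀[38;2;17;33;17m[48;2;46;110;46m🬙[38;2;19;37;20m[48;2;18;34;19m🬎[38;2;19;37;20m[48;2;18;34;19m🬎[38;2;19;37;20m[48;2;18;34;19m🬎[38;2;19;37;20m[48;2;18;34;19m🬎[0m
[38;2;15;31;16m[48;2;14;28;15m🬎[38;2;15;31;16m[48;2;14;28;15m🬎[38;2;15;31;16m[48;2;14;28;15m🬎[38;2;15;31;16m[48;2;14;28;15m🬎[38;2;43;102;43m[48;2;13;27;14m🬉[38;2;52;122;52m[48;2;15;31;16m🬱[38;2;15;31;16m[48;2;43;102;43m🬎[38;2;12;26;13m[48;2;57;126;57m🬄[38;2;15;31;16m[48;2;14;28;15m🬎[38;2;15;31;16m[48;2;14;28;15m🬎[38;2;15;31;16m[48;2;14;28;15m🬎[38;2;15;31;16m[48;2;14;28;15m🬎[0m
[38;2;11;25;12m[48;2;10;22;11m🬎[38;2;11;25;12m[48;2;10;22;11m🬎[38;2;11;25;12m[48;2;10;22;11m🬎[38;2;11;25;12m[48;2;10;22;11m🬎[38;2;11;25;12m[48;2;10;22;11m🬎[38;2;10;22;11m[48;2;23;54;23m🬺[38;2;37;87;37m[48;2;10;23;11m🬂[38;2;31;73;31m[48;2;10;23;11m🬀[38;2;11;25;12m[48;2;10;22;11m🬎[38;2;11;25;12m[48;2;10;22;11m🬎[38;2;11;25;12m[48;2;10;22;11m🬎[38;2;11;25;12m[48;2;10;22;11m🬎[0m
[38;2;7;19;8m[48;2;6;16;7m🬎[38;2;7;19;8m[48;2;6;16;7m🬎[38;2;7;19;8m[48;2;6;16;7m🬎[38;2;7;19;8m[48;2;6;16;7m🬎[38;2;7;19;8m[48;2;6;16;7m🬎[38;2;7;19;8m[48;2;6;16;7m🬎[38;2;7;19;8m[48;2;6;16;7m🬎[38;2;7;19;8m[48;2;6;16;7m🬎[38;2;7;19;8m[48;2;6;16;7m🬎[38;2;7;19;8m[48;2;6;16;7m🬎[38;2;7;19;8m[48;2;6;16;7m🬎[38;2;7;19;8m[48;2;6;16;7m🬎[0m
</frame>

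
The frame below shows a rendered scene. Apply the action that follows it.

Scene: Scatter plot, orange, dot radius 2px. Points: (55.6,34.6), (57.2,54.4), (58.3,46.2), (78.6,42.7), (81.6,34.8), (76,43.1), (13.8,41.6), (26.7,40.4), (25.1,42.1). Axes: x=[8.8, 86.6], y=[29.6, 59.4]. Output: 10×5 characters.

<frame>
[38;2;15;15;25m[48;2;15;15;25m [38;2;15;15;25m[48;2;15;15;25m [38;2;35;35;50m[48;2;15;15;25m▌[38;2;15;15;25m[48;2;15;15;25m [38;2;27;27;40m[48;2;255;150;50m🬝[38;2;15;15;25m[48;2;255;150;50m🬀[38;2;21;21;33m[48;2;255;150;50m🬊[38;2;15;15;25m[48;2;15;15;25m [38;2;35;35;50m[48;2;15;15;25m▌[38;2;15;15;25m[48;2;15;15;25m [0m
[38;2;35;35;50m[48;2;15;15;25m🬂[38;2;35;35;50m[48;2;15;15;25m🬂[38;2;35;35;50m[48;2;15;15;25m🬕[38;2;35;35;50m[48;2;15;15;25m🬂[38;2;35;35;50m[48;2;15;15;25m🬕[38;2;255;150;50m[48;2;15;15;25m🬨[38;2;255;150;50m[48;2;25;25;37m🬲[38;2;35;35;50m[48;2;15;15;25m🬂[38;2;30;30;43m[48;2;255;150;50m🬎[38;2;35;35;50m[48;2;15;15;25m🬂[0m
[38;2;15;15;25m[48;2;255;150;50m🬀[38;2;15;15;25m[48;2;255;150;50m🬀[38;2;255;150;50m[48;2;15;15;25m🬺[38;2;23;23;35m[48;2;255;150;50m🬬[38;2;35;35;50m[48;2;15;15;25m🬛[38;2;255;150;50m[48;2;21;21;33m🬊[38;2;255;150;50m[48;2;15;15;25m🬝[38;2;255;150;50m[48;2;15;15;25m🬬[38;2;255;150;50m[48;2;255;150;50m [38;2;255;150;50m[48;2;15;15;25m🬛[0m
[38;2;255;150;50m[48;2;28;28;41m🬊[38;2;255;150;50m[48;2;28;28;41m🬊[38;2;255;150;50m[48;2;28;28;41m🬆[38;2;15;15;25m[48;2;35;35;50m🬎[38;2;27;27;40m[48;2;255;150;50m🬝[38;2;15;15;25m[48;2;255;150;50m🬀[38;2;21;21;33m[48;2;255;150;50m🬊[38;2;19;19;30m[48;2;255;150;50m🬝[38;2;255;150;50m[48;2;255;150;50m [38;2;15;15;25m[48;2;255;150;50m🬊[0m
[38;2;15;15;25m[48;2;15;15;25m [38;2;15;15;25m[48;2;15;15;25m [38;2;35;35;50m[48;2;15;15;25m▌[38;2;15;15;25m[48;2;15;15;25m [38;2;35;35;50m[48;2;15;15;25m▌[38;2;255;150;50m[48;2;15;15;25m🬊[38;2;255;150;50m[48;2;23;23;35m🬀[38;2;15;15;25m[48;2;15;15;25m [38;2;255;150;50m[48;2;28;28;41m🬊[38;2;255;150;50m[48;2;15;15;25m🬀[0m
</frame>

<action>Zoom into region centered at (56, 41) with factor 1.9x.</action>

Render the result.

<frame>
[38;2;15;15;25m[48;2;15;15;25m [38;2;15;15;25m[48;2;15;15;25m [38;2;35;35;50m[48;2;15;15;25m▌[38;2;15;15;25m[48;2;15;15;25m [38;2;28;28;41m[48;2;255;150;50m🬆[38;2;255;150;50m[48;2;15;15;25m🬺[38;2;23;23;35m[48;2;255;150;50m🬬[38;2;15;15;25m[48;2;15;15;25m [38;2;35;35;50m[48;2;15;15;25m▌[38;2;15;15;25m[48;2;15;15;25m [0m
[38;2;35;35;50m[48;2;15;15;25m🬂[38;2;35;35;50m[48;2;15;15;25m🬂[38;2;35;35;50m[48;2;15;15;25m🬕[38;2;35;35;50m[48;2;15;15;25m🬂[38;2;255;150;50m[48;2;27;27;40m🬁[38;2;255;150;50m[48;2;15;15;25m🬆[38;2;35;35;50m[48;2;15;15;25m🬕[38;2;35;35;50m[48;2;15;15;25m🬂[38;2;35;35;50m[48;2;255;150;50m🬆[38;2;255;150;50m[48;2;255;150;50m [0m
[38;2;15;15;25m[48;2;35;35;50m🬰[38;2;15;15;25m[48;2;35;35;50m🬰[38;2;35;35;50m[48;2;15;15;25m🬛[38;2;15;15;25m[48;2;35;35;50m🬰[38;2;35;35;50m[48;2;15;15;25m🬛[38;2;15;15;25m[48;2;35;35;50m🬰[38;2;35;35;50m[48;2;15;15;25m🬛[38;2;15;15;25m[48;2;35;35;50m🬰[38;2;255;150;50m[48;2;31;31;45m🬁[38;2;255;150;50m[48;2;15;15;25m🬎[0m
[38;2;15;15;25m[48;2;35;35;50m🬎[38;2;15;15;25m[48;2;35;35;50m🬎[38;2;35;35;50m[48;2;15;15;25m🬲[38;2;15;15;25m[48;2;35;35;50m🬎[38;2;28;28;41m[48;2;255;150;50m🬆[38;2;19;19;30m[48;2;255;150;50m🬬[38;2;35;35;50m[48;2;15;15;25m🬲[38;2;15;15;25m[48;2;35;35;50m🬎[38;2;35;35;50m[48;2;15;15;25m🬲[38;2;15;15;25m[48;2;35;35;50m🬎[0m
[38;2;15;15;25m[48;2;15;15;25m [38;2;15;15;25m[48;2;15;15;25m [38;2;35;35;50m[48;2;15;15;25m▌[38;2;15;15;25m[48;2;255;150;50m🬺[38;2;255;150;50m[48;2;35;35;50m🬬[38;2;255;150;50m[48;2;15;15;25m🬆[38;2;35;35;50m[48;2;15;15;25m▌[38;2;15;15;25m[48;2;15;15;25m [38;2;35;35;50m[48;2;15;15;25m▌[38;2;15;15;25m[48;2;15;15;25m [0m
</frame>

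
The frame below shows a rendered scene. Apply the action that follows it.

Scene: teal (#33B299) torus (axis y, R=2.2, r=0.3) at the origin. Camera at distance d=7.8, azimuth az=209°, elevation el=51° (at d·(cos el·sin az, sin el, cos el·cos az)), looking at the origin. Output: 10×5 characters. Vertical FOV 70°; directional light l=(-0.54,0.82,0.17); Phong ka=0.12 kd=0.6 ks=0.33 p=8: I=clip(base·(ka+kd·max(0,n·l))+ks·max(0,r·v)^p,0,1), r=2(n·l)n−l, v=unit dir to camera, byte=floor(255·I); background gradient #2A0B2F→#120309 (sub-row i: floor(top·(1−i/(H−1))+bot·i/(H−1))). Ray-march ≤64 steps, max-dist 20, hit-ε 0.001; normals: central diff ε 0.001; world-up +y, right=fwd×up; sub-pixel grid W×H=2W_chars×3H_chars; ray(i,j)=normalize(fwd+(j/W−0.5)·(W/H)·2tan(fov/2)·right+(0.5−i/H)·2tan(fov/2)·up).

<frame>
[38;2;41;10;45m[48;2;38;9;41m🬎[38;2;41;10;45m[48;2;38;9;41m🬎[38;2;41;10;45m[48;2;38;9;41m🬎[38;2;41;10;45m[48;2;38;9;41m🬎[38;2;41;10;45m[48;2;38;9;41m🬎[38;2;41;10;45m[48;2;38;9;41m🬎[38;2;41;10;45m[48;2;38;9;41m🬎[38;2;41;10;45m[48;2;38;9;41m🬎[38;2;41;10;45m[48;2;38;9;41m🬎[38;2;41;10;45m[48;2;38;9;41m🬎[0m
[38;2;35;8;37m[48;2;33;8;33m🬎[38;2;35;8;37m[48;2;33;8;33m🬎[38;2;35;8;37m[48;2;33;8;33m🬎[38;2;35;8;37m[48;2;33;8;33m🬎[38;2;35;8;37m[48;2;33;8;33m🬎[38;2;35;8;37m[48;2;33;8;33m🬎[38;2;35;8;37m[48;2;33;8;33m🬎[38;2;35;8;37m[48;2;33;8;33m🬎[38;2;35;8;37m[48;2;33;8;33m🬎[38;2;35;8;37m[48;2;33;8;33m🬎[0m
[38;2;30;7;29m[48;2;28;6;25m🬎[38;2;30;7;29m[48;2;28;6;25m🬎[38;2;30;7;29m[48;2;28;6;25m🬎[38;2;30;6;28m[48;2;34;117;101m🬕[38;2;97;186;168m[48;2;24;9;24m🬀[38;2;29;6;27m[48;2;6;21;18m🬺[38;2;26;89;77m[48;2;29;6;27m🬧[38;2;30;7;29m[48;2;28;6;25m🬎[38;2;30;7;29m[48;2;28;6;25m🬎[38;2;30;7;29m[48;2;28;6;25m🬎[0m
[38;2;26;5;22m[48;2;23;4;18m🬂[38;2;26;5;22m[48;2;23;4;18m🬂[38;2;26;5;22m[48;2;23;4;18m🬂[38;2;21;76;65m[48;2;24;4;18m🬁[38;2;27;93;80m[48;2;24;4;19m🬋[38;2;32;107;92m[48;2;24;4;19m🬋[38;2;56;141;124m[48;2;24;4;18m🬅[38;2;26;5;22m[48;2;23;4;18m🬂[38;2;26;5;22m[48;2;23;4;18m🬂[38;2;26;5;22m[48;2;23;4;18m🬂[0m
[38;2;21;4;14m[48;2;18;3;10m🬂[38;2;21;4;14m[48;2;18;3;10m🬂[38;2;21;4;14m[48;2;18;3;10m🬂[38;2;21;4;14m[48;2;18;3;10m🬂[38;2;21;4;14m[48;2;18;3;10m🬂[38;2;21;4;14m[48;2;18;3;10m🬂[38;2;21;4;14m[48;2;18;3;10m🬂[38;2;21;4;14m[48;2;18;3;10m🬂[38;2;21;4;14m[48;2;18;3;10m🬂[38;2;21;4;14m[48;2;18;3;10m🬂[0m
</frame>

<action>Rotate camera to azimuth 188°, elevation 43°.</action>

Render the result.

<frame>
[38;2;41;10;45m[48;2;38;9;41m🬎[38;2;41;10;45m[48;2;38;9;41m🬎[38;2;41;10;45m[48;2;38;9;41m🬎[38;2;41;10;45m[48;2;38;9;41m🬎[38;2;41;10;45m[48;2;38;9;41m🬎[38;2;41;10;45m[48;2;38;9;41m🬎[38;2;41;10;45m[48;2;38;9;41m🬎[38;2;41;10;45m[48;2;38;9;41m🬎[38;2;41;10;45m[48;2;38;9;41m🬎[38;2;41;10;45m[48;2;38;9;41m🬎[0m
[38;2;35;8;37m[48;2;33;8;33m🬎[38;2;35;8;37m[48;2;33;8;33m🬎[38;2;35;8;37m[48;2;33;8;33m🬎[38;2;35;8;37m[48;2;33;8;33m🬎[38;2;35;8;37m[48;2;33;8;33m🬎[38;2;35;8;37m[48;2;33;8;33m🬎[38;2;35;8;37m[48;2;33;8;33m🬎[38;2;35;8;37m[48;2;33;8;33m🬎[38;2;35;8;37m[48;2;33;8;33m🬎[38;2;35;8;37m[48;2;33;8;33m🬎[0m
[38;2;30;7;29m[48;2;28;6;25m🬎[38;2;30;7;29m[48;2;28;6;25m🬎[38;2;30;7;29m[48;2;28;6;25m🬎[38;2;30;6;28m[48;2;34;117;101m🬕[38;2;25;90;77m[48;2;29;6;26m🬂[38;2;6;21;18m[48;2;29;6;26m🬂[38;2;31;103;89m[48;2;29;6;27m🬧[38;2;30;7;29m[48;2;28;6;25m🬎[38;2;30;7;29m[48;2;28;6;25m🬎[38;2;30;7;29m[48;2;28;6;25m🬎[0m
[38;2;26;5;22m[48;2;23;4;18m🬂[38;2;26;5;22m[48;2;23;4;18m🬂[38;2;26;5;22m[48;2;23;4;18m🬂[38;2;14;50;43m[48;2;24;4;18m🬁[38;2;27;96;83m[48;2;19;8;18m🬈[38;2;39;108;95m[48;2;24;4;19m🬋[38;2;29;93;81m[48;2;21;17;25m🬅[38;2;26;5;22m[48;2;23;4;18m🬂[38;2;26;5;22m[48;2;23;4;18m🬂[38;2;26;5;22m[48;2;23;4;18m🬂[0m
[38;2;21;4;14m[48;2;18;3;10m🬂[38;2;21;4;14m[48;2;18;3;10m🬂[38;2;21;4;14m[48;2;18;3;10m🬂[38;2;21;4;14m[48;2;18;3;10m🬂[38;2;21;4;14m[48;2;18;3;10m🬂[38;2;21;4;14m[48;2;18;3;10m🬂[38;2;21;4;14m[48;2;18;3;10m🬂[38;2;21;4;14m[48;2;18;3;10m🬂[38;2;21;4;14m[48;2;18;3;10m🬂[38;2;21;4;14m[48;2;18;3;10m🬂[0m
</frame>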